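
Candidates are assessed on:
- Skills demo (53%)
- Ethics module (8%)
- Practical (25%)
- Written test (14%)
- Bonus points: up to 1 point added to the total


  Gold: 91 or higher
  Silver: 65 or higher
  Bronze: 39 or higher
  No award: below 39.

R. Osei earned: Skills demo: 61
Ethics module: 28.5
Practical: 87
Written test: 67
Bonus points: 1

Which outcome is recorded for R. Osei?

Silver

Weighted total:
  Skills demo 61 × 0.53 = 32.33
  Ethics module 28.5 × 0.08 = 2.28
  Practical 87 × 0.25 = 21.75
  Written test 67 × 0.14 = 9.38
Sum = 65.74
Bonus points: 65.74 + 1 = 66.74
66.74 is ≥ 65 and < 91 → Silver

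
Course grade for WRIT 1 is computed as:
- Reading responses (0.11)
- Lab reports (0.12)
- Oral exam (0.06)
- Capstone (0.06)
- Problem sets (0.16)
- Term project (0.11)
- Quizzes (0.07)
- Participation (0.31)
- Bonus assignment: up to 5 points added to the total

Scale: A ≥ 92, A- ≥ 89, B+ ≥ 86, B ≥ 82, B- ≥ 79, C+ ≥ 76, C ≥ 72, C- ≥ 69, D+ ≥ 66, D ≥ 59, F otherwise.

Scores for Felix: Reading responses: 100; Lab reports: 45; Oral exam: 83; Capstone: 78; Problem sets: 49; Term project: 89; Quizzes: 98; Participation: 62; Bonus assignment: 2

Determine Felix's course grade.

Weighted total:
  Reading responses 100 × 0.11 = 11
  Lab reports 45 × 0.12 = 5.4
  Oral exam 83 × 0.06 = 4.98
  Capstone 78 × 0.06 = 4.68
  Problem sets 49 × 0.16 = 7.84
  Term project 89 × 0.11 = 9.79
  Quizzes 98 × 0.07 = 6.86
  Participation 62 × 0.31 = 19.22
Sum = 69.77
Bonus assignment: 69.77 + 2 = 71.77
71.77 is ≥ 69 and < 72 → C-

C-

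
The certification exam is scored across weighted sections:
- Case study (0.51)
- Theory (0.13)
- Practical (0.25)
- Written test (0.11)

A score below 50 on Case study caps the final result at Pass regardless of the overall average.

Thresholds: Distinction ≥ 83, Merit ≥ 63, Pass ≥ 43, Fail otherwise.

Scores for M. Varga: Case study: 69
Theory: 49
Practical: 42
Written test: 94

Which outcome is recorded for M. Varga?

Case study score 69 ≥ 50: minimum met.
Weighted total:
  Case study 69 × 0.51 = 35.19
  Theory 49 × 0.13 = 6.37
  Practical 42 × 0.25 = 10.5
  Written test 94 × 0.11 = 10.34
Sum = 62.4
62.4 is ≥ 43 and < 63 → Pass

Pass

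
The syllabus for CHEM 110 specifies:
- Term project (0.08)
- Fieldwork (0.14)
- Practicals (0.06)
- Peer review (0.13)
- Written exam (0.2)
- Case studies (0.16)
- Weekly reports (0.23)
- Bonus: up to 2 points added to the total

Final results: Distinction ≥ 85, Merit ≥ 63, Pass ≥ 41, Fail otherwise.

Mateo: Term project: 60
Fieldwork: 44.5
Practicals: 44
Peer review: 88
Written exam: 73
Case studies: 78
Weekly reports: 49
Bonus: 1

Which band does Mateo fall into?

Merit

Weighted total:
  Term project 60 × 0.08 = 4.8
  Fieldwork 44.5 × 0.14 = 6.23
  Practicals 44 × 0.06 = 2.64
  Peer review 88 × 0.13 = 11.44
  Written exam 73 × 0.2 = 14.6
  Case studies 78 × 0.16 = 12.48
  Weekly reports 49 × 0.23 = 11.27
Sum = 63.46
Bonus: 63.46 + 1 = 64.46
64.46 is ≥ 63 and < 85 → Merit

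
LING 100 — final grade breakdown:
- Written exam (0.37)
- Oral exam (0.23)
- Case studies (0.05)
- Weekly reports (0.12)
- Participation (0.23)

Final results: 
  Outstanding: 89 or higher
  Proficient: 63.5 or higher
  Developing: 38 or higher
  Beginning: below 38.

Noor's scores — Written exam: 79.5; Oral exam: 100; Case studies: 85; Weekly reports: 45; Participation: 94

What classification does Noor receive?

Proficient

Weighted total:
  Written exam 79.5 × 0.37 = 29.415
  Oral exam 100 × 0.23 = 23
  Case studies 85 × 0.05 = 4.25
  Weekly reports 45 × 0.12 = 5.4
  Participation 94 × 0.23 = 21.62
Sum = 83.685
83.685 is ≥ 63.5 and < 89 → Proficient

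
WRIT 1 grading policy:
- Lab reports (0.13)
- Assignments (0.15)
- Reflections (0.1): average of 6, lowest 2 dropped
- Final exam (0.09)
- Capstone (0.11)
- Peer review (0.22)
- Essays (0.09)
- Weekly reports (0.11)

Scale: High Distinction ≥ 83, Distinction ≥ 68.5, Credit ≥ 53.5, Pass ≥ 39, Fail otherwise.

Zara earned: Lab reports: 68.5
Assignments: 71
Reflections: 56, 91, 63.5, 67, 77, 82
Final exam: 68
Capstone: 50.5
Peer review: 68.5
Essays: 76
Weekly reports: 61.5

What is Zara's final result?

Reflections: drop 56, 63.5 → average of remaining 4 = 317/4 = 79.25
Weighted total:
  Lab reports 68.5 × 0.13 = 8.905
  Assignments 71 × 0.15 = 10.65
  Reflections 79.25 × 0.1 = 7.925
  Final exam 68 × 0.09 = 6.12
  Capstone 50.5 × 0.11 = 5.555
  Peer review 68.5 × 0.22 = 15.07
  Essays 76 × 0.09 = 6.84
  Weekly reports 61.5 × 0.11 = 6.765
Sum = 67.83
67.83 is ≥ 53.5 and < 68.5 → Credit

Credit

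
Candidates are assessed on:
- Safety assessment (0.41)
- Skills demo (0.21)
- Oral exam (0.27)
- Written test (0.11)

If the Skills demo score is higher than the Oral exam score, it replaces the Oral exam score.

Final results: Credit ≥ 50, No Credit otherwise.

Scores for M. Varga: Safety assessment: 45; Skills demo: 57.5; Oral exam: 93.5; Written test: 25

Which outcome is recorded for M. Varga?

Credit

Skills demo (57.5) ≤ Oral exam (93.5), so Oral exam stays at 93.5.
Weighted total:
  Safety assessment 45 × 0.41 = 18.45
  Skills demo 57.5 × 0.21 = 12.075
  Oral exam 93.5 × 0.27 = 25.245
  Written test 25 × 0.11 = 2.75
Sum = 58.52
58.52 ≥ 50 → Credit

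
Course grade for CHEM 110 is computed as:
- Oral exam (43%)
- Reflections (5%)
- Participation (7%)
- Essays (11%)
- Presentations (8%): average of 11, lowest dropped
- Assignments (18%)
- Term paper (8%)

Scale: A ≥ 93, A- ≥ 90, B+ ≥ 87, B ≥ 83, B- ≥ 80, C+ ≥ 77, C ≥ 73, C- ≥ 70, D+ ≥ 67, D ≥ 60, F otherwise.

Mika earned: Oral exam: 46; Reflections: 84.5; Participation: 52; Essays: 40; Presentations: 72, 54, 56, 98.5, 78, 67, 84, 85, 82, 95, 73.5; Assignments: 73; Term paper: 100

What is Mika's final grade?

F

Presentations: drop 54 → average of remaining 10 = 791/10 = 79.1
Weighted total:
  Oral exam 46 × 0.43 = 19.78
  Reflections 84.5 × 0.05 = 4.225
  Participation 52 × 0.07 = 3.64
  Essays 40 × 0.11 = 4.4
  Presentations 79.1 × 0.08 = 6.328
  Assignments 73 × 0.18 = 13.14
  Term paper 100 × 0.08 = 8
Sum = 59.513
59.513 < 60 → F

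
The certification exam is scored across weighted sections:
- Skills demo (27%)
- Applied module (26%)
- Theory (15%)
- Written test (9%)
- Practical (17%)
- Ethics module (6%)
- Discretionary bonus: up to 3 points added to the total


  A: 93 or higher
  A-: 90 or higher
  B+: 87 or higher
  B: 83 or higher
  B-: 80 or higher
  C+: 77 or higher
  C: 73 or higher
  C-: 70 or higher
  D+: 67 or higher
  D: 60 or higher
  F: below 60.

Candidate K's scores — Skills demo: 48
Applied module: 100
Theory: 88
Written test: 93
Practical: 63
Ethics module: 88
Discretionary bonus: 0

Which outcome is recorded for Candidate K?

C

Weighted total:
  Skills demo 48 × 0.27 = 12.96
  Applied module 100 × 0.26 = 26
  Theory 88 × 0.15 = 13.2
  Written test 93 × 0.09 = 8.37
  Practical 63 × 0.17 = 10.71
  Ethics module 88 × 0.06 = 5.28
Sum = 76.52
Discretionary bonus: 76.52 + 0 = 76.52
76.52 is ≥ 73 and < 77 → C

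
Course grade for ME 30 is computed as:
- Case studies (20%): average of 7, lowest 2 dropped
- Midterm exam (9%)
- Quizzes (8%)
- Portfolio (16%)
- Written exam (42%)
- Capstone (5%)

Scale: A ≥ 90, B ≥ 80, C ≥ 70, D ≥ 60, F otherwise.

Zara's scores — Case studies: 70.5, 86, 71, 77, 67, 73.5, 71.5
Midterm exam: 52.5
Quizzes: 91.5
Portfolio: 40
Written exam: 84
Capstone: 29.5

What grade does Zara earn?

C

Case studies: drop 67, 70.5 → average of remaining 5 = 379/5 = 75.8
Weighted total:
  Case studies 75.8 × 0.2 = 15.16
  Midterm exam 52.5 × 0.09 = 4.725
  Quizzes 91.5 × 0.08 = 7.32
  Portfolio 40 × 0.16 = 6.4
  Written exam 84 × 0.42 = 35.28
  Capstone 29.5 × 0.05 = 1.475
Sum = 70.36
70.36 is ≥ 70 and < 80 → C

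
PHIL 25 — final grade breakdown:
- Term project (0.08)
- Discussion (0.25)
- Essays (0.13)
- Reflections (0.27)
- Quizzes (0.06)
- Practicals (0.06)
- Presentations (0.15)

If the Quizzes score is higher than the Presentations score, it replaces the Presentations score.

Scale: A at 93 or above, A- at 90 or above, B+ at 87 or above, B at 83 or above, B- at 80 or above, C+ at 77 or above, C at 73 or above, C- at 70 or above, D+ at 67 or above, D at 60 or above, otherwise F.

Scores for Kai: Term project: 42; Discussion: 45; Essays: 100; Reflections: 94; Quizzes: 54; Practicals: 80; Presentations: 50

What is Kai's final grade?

D+

Quizzes (54) > Presentations (50), so Presentations counts as 54.
Weighted total:
  Term project 42 × 0.08 = 3.36
  Discussion 45 × 0.25 = 11.25
  Essays 100 × 0.13 = 13
  Reflections 94 × 0.27 = 25.38
  Quizzes 54 × 0.06 = 3.24
  Practicals 80 × 0.06 = 4.8
  Presentations 54 × 0.15 = 8.1
Sum = 69.13
69.13 is ≥ 67 and < 70 → D+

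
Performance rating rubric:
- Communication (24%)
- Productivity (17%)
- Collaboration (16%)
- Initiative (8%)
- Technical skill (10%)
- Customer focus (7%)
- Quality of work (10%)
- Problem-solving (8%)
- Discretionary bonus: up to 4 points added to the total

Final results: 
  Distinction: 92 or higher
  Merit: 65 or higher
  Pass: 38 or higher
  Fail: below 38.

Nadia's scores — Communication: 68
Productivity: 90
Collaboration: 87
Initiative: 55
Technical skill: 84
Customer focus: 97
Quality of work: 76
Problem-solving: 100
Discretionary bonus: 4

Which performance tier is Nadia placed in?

Merit

Weighted total:
  Communication 68 × 0.24 = 16.32
  Productivity 90 × 0.17 = 15.3
  Collaboration 87 × 0.16 = 13.92
  Initiative 55 × 0.08 = 4.4
  Technical skill 84 × 0.1 = 8.4
  Customer focus 97 × 0.07 = 6.79
  Quality of work 76 × 0.1 = 7.6
  Problem-solving 100 × 0.08 = 8
Sum = 80.73
Discretionary bonus: 80.73 + 4 = 84.73
84.73 is ≥ 65 and < 92 → Merit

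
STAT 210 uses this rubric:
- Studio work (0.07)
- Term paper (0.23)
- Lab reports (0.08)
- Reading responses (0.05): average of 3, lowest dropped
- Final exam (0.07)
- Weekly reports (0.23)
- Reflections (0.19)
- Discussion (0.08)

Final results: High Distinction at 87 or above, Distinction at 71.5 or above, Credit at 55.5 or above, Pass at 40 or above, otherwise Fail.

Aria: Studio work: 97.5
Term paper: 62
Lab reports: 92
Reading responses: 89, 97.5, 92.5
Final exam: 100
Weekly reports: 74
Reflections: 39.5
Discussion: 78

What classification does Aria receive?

Reading responses: drop 89 → average of remaining 2 = 190/2 = 95
Weighted total:
  Studio work 97.5 × 0.07 = 6.825
  Term paper 62 × 0.23 = 14.26
  Lab reports 92 × 0.08 = 7.36
  Reading responses 95 × 0.05 = 4.75
  Final exam 100 × 0.07 = 7
  Weekly reports 74 × 0.23 = 17.02
  Reflections 39.5 × 0.19 = 7.505
  Discussion 78 × 0.08 = 6.24
Sum = 70.96
70.96 is ≥ 55.5 and < 71.5 → Credit

Credit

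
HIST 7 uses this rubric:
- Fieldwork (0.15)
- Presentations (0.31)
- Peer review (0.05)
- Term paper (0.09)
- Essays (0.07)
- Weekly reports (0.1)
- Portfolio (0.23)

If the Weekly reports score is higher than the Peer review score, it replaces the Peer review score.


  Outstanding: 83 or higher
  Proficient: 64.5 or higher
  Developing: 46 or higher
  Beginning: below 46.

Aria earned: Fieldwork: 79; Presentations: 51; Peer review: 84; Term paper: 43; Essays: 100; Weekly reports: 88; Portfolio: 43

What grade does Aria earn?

Developing

Weekly reports (88) > Peer review (84), so Peer review counts as 88.
Weighted total:
  Fieldwork 79 × 0.15 = 11.85
  Presentations 51 × 0.31 = 15.81
  Peer review 88 × 0.05 = 4.4
  Term paper 43 × 0.09 = 3.87
  Essays 100 × 0.07 = 7
  Weekly reports 88 × 0.1 = 8.8
  Portfolio 43 × 0.23 = 9.89
Sum = 61.62
61.62 is ≥ 46 and < 64.5 → Developing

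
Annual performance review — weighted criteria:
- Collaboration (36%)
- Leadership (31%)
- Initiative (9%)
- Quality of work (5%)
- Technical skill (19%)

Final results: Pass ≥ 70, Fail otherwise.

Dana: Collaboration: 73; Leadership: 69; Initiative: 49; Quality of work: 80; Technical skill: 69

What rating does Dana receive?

Weighted total:
  Collaboration 73 × 0.36 = 26.28
  Leadership 69 × 0.31 = 21.39
  Initiative 49 × 0.09 = 4.41
  Quality of work 80 × 0.05 = 4
  Technical skill 69 × 0.19 = 13.11
Sum = 69.19
69.19 < 70 → Fail

Fail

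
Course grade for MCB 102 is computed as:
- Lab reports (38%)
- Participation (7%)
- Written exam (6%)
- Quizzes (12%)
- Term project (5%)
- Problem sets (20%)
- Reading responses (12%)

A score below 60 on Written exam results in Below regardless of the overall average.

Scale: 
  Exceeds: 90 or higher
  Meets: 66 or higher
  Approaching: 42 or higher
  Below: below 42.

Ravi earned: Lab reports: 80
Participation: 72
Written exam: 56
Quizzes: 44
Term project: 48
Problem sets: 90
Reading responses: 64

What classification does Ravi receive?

Below

Written exam score 56 < 60: minimum not met.
Weighted total:
  Lab reports 80 × 0.38 = 30.4
  Participation 72 × 0.07 = 5.04
  Written exam 56 × 0.06 = 3.36
  Quizzes 44 × 0.12 = 5.28
  Term project 48 × 0.05 = 2.4
  Problem sets 90 × 0.2 = 18
  Reading responses 64 × 0.12 = 7.68
Sum = 72.16
Because the Written exam minimum was not met, the result is Below.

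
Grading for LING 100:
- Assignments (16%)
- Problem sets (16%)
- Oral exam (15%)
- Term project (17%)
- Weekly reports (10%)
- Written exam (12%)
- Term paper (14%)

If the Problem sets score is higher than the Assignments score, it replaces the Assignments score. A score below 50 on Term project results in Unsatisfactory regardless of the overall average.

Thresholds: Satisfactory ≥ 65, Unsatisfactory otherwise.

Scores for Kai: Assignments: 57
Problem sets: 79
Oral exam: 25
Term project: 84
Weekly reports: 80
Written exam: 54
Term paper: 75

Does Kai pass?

Problem sets (79) > Assignments (57), so Assignments counts as 79.
Term project score 84 ≥ 50: minimum met.
Weighted total:
  Assignments 79 × 0.16 = 12.64
  Problem sets 79 × 0.16 = 12.64
  Oral exam 25 × 0.15 = 3.75
  Term project 84 × 0.17 = 14.28
  Weekly reports 80 × 0.1 = 8
  Written exam 54 × 0.12 = 6.48
  Term paper 75 × 0.14 = 10.5
Sum = 68.29
68.29 ≥ 65 → Satisfactory

Satisfactory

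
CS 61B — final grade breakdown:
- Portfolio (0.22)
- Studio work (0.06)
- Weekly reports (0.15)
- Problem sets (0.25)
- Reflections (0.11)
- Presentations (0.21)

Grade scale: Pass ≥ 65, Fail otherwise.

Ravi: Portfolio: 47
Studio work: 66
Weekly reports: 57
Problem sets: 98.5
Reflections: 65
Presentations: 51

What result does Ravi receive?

Weighted total:
  Portfolio 47 × 0.22 = 10.34
  Studio work 66 × 0.06 = 3.96
  Weekly reports 57 × 0.15 = 8.55
  Problem sets 98.5 × 0.25 = 24.625
  Reflections 65 × 0.11 = 7.15
  Presentations 51 × 0.21 = 10.71
Sum = 65.335
65.335 ≥ 65 → Pass

Pass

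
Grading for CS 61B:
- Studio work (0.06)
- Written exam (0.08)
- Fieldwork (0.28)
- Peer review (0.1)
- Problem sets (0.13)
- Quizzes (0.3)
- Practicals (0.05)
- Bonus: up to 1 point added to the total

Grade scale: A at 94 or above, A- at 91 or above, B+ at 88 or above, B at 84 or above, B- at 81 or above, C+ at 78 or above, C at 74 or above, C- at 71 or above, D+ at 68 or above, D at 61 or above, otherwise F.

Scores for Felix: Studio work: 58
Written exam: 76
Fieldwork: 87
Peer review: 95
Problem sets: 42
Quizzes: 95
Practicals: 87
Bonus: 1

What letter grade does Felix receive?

Weighted total:
  Studio work 58 × 0.06 = 3.48
  Written exam 76 × 0.08 = 6.08
  Fieldwork 87 × 0.28 = 24.36
  Peer review 95 × 0.1 = 9.5
  Problem sets 42 × 0.13 = 5.46
  Quizzes 95 × 0.3 = 28.5
  Practicals 87 × 0.05 = 4.35
Sum = 81.73
Bonus: 81.73 + 1 = 82.73
82.73 is ≥ 81 and < 84 → B-

B-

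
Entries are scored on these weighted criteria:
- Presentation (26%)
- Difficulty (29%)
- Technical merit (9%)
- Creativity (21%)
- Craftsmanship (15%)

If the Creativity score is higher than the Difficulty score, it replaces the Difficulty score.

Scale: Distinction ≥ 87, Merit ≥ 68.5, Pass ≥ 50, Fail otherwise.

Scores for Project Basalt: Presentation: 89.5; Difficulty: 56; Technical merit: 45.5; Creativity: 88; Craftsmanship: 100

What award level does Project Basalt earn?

Creativity (88) > Difficulty (56), so Difficulty counts as 88.
Weighted total:
  Presentation 89.5 × 0.26 = 23.27
  Difficulty 88 × 0.29 = 25.52
  Technical merit 45.5 × 0.09 = 4.095
  Creativity 88 × 0.21 = 18.48
  Craftsmanship 100 × 0.15 = 15
Sum = 86.365
86.365 is ≥ 68.5 and < 87 → Merit

Merit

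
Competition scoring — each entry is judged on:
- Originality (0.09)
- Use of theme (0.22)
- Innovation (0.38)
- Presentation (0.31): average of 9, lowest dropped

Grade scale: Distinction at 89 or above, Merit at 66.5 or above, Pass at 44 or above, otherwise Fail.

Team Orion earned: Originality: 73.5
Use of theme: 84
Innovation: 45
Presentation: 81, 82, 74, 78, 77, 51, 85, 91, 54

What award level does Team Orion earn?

Pass

Presentation: drop 51 → average of remaining 8 = 622/8 = 77.75
Weighted total:
  Originality 73.5 × 0.09 = 6.615
  Use of theme 84 × 0.22 = 18.48
  Innovation 45 × 0.38 = 17.1
  Presentation 77.75 × 0.31 = 24.1025
Sum = 66.2975
66.2975 is ≥ 44 and < 66.5 → Pass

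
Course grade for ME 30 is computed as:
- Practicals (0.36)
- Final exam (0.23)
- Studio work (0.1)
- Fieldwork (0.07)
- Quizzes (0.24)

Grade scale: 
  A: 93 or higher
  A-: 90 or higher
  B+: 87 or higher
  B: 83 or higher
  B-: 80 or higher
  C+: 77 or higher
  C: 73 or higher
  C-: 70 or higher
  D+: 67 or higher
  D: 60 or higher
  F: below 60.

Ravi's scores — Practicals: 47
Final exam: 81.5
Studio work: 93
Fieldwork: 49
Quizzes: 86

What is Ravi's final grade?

D+

Weighted total:
  Practicals 47 × 0.36 = 16.92
  Final exam 81.5 × 0.23 = 18.745
  Studio work 93 × 0.1 = 9.3
  Fieldwork 49 × 0.07 = 3.43
  Quizzes 86 × 0.24 = 20.64
Sum = 69.035
69.035 is ≥ 67 and < 70 → D+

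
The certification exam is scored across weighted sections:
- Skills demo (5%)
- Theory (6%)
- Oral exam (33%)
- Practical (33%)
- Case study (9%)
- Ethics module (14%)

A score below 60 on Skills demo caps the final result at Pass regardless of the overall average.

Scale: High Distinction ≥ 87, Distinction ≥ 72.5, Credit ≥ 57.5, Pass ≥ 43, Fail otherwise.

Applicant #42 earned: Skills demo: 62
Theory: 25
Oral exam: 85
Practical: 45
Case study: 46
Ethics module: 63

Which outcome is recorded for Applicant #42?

Skills demo score 62 ≥ 60: minimum met.
Weighted total:
  Skills demo 62 × 0.05 = 3.1
  Theory 25 × 0.06 = 1.5
  Oral exam 85 × 0.33 = 28.05
  Practical 45 × 0.33 = 14.85
  Case study 46 × 0.09 = 4.14
  Ethics module 63 × 0.14 = 8.82
Sum = 60.46
60.46 is ≥ 57.5 and < 72.5 → Credit

Credit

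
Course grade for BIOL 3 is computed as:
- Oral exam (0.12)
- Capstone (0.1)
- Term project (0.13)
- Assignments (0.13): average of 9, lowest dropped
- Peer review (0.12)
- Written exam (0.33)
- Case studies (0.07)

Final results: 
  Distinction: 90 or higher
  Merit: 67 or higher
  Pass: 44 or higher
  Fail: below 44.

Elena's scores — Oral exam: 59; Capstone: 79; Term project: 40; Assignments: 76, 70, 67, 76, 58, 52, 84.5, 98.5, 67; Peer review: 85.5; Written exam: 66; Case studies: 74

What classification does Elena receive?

Assignments: drop 52 → average of remaining 8 = 597/8 = 74.625
Weighted total:
  Oral exam 59 × 0.12 = 7.08
  Capstone 79 × 0.1 = 7.9
  Term project 40 × 0.13 = 5.2
  Assignments 74.625 × 0.13 = 9.70125
  Peer review 85.5 × 0.12 = 10.26
  Written exam 66 × 0.33 = 21.78
  Case studies 74 × 0.07 = 5.18
Sum = 67.10125
67.10125 is ≥ 67 and < 90 → Merit

Merit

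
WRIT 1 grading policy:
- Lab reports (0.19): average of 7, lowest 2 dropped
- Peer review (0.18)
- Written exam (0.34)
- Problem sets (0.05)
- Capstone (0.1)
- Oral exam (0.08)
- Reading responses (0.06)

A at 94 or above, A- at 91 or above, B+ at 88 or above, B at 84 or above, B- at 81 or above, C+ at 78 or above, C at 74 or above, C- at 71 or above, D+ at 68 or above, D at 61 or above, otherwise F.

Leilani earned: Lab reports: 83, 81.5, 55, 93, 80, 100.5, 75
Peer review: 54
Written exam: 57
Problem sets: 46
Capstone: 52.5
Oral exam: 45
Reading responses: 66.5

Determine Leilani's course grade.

Lab reports: drop 55, 75 → average of remaining 5 = 438/5 = 87.6
Weighted total:
  Lab reports 87.6 × 0.19 = 16.644
  Peer review 54 × 0.18 = 9.72
  Written exam 57 × 0.34 = 19.38
  Problem sets 46 × 0.05 = 2.3
  Capstone 52.5 × 0.1 = 5.25
  Oral exam 45 × 0.08 = 3.6
  Reading responses 66.5 × 0.06 = 3.99
Sum = 60.884
60.884 < 61 → F

F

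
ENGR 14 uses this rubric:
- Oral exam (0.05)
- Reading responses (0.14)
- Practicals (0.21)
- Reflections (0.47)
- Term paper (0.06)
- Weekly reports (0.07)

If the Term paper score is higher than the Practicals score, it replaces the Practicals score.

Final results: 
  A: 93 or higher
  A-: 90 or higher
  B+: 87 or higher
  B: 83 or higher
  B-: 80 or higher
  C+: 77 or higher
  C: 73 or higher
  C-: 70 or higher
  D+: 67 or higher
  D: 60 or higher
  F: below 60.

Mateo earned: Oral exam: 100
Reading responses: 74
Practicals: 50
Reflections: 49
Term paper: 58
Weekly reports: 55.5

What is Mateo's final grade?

Term paper (58) > Practicals (50), so Practicals counts as 58.
Weighted total:
  Oral exam 100 × 0.05 = 5
  Reading responses 74 × 0.14 = 10.36
  Practicals 58 × 0.21 = 12.18
  Reflections 49 × 0.47 = 23.03
  Term paper 58 × 0.06 = 3.48
  Weekly reports 55.5 × 0.07 = 3.885
Sum = 57.935
57.935 < 60 → F

F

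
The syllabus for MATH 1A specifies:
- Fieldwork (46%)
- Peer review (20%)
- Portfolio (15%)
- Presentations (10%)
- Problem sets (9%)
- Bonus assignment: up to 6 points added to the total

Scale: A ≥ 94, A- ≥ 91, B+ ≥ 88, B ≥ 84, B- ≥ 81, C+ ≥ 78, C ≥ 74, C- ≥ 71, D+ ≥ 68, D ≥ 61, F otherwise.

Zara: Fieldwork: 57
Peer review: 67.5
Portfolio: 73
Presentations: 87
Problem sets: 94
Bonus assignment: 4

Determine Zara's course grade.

C-

Weighted total:
  Fieldwork 57 × 0.46 = 26.22
  Peer review 67.5 × 0.2 = 13.5
  Portfolio 73 × 0.15 = 10.95
  Presentations 87 × 0.1 = 8.7
  Problem sets 94 × 0.09 = 8.46
Sum = 67.83
Bonus assignment: 67.83 + 4 = 71.83
71.83 is ≥ 71 and < 74 → C-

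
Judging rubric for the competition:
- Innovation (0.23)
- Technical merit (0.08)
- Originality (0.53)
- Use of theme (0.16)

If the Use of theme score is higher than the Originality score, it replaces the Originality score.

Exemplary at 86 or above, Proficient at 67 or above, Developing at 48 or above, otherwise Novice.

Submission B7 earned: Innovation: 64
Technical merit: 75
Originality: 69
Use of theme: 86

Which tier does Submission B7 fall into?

Proficient

Use of theme (86) > Originality (69), so Originality counts as 86.
Weighted total:
  Innovation 64 × 0.23 = 14.72
  Technical merit 75 × 0.08 = 6
  Originality 86 × 0.53 = 45.58
  Use of theme 86 × 0.16 = 13.76
Sum = 80.06
80.06 is ≥ 67 and < 86 → Proficient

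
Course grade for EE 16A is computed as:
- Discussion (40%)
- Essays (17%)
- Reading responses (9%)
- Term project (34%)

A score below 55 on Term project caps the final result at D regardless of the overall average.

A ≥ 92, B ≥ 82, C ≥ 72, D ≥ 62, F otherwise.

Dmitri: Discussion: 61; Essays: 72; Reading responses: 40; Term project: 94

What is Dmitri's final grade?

Term project score 94 ≥ 55: minimum met.
Weighted total:
  Discussion 61 × 0.4 = 24.4
  Essays 72 × 0.17 = 12.24
  Reading responses 40 × 0.09 = 3.6
  Term project 94 × 0.34 = 31.96
Sum = 72.2
72.2 is ≥ 72 and < 82 → C

C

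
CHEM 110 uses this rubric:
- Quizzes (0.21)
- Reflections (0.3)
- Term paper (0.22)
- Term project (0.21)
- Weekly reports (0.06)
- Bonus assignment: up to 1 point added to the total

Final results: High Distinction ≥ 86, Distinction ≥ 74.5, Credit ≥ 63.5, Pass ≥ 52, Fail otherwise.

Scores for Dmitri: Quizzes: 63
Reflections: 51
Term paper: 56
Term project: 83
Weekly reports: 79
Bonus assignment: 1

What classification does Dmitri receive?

Weighted total:
  Quizzes 63 × 0.21 = 13.23
  Reflections 51 × 0.3 = 15.3
  Term paper 56 × 0.22 = 12.32
  Term project 83 × 0.21 = 17.43
  Weekly reports 79 × 0.06 = 4.74
Sum = 63.02
Bonus assignment: 63.02 + 1 = 64.02
64.02 is ≥ 63.5 and < 74.5 → Credit

Credit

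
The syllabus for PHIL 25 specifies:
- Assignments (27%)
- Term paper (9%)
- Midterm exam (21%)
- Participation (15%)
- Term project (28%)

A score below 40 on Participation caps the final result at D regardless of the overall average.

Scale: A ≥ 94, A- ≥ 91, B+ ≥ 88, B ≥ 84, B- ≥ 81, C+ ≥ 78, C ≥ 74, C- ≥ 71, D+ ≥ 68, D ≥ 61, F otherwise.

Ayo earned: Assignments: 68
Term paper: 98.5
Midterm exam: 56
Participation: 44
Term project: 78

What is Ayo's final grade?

Participation score 44 ≥ 40: minimum met.
Weighted total:
  Assignments 68 × 0.27 = 18.36
  Term paper 98.5 × 0.09 = 8.865
  Midterm exam 56 × 0.21 = 11.76
  Participation 44 × 0.15 = 6.6
  Term project 78 × 0.28 = 21.84
Sum = 67.425
67.425 is ≥ 61 and < 68 → D

D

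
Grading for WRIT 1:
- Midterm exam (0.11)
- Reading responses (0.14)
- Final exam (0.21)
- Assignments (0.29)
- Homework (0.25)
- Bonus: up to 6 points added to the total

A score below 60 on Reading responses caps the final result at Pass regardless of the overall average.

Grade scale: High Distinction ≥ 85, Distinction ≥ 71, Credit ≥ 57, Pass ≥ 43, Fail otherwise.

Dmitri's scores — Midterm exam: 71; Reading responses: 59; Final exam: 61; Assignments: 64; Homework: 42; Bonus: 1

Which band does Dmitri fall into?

Pass

Reading responses score 59 < 60: minimum not met.
Weighted total:
  Midterm exam 71 × 0.11 = 7.81
  Reading responses 59 × 0.14 = 8.26
  Final exam 61 × 0.21 = 12.81
  Assignments 64 × 0.29 = 18.56
  Homework 42 × 0.25 = 10.5
Sum = 57.94
Bonus: 57.94 + 1 = 58.94
58.94 would be Credit; cap at Pass applies → Pass.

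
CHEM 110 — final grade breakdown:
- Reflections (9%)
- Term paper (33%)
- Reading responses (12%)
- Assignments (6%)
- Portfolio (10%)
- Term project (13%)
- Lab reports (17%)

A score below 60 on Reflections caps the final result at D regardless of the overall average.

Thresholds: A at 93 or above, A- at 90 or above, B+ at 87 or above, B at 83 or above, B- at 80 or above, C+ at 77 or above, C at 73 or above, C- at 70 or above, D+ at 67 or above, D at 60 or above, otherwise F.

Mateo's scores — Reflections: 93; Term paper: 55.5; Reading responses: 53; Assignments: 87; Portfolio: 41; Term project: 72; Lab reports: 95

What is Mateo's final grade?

D+

Reflections score 93 ≥ 60: minimum met.
Weighted total:
  Reflections 93 × 0.09 = 8.37
  Term paper 55.5 × 0.33 = 18.315
  Reading responses 53 × 0.12 = 6.36
  Assignments 87 × 0.06 = 5.22
  Portfolio 41 × 0.1 = 4.1
  Term project 72 × 0.13 = 9.36
  Lab reports 95 × 0.17 = 16.15
Sum = 67.875
67.875 is ≥ 67 and < 70 → D+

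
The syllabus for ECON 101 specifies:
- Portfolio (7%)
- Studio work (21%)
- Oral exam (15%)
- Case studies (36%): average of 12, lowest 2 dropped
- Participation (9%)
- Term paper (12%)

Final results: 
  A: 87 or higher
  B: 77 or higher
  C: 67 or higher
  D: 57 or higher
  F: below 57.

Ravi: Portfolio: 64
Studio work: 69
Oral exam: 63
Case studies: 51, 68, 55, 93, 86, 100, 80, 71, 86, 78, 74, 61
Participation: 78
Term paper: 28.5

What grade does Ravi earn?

Case studies: drop 51, 55 → average of remaining 10 = 797/10 = 79.7
Weighted total:
  Portfolio 64 × 0.07 = 4.48
  Studio work 69 × 0.21 = 14.49
  Oral exam 63 × 0.15 = 9.45
  Case studies 79.7 × 0.36 = 28.692
  Participation 78 × 0.09 = 7.02
  Term paper 28.5 × 0.12 = 3.42
Sum = 67.552
67.552 is ≥ 67 and < 77 → C

C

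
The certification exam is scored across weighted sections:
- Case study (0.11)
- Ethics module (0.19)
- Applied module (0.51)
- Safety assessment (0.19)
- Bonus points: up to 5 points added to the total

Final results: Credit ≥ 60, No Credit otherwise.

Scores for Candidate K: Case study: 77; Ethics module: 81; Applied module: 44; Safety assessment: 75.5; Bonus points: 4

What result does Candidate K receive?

Credit

Weighted total:
  Case study 77 × 0.11 = 8.47
  Ethics module 81 × 0.19 = 15.39
  Applied module 44 × 0.51 = 22.44
  Safety assessment 75.5 × 0.19 = 14.345
Sum = 60.645
Bonus points: 60.645 + 4 = 64.645
64.645 ≥ 60 → Credit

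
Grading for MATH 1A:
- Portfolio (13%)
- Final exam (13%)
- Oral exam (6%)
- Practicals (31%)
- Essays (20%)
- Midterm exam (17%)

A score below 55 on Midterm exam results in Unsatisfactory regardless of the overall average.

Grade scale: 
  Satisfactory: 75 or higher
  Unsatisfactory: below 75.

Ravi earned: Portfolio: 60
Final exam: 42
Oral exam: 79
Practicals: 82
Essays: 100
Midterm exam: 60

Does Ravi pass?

Midterm exam score 60 ≥ 55: minimum met.
Weighted total:
  Portfolio 60 × 0.13 = 7.8
  Final exam 42 × 0.13 = 5.46
  Oral exam 79 × 0.06 = 4.74
  Practicals 82 × 0.31 = 25.42
  Essays 100 × 0.2 = 20
  Midterm exam 60 × 0.17 = 10.2
Sum = 73.62
73.62 < 75 → Unsatisfactory

Unsatisfactory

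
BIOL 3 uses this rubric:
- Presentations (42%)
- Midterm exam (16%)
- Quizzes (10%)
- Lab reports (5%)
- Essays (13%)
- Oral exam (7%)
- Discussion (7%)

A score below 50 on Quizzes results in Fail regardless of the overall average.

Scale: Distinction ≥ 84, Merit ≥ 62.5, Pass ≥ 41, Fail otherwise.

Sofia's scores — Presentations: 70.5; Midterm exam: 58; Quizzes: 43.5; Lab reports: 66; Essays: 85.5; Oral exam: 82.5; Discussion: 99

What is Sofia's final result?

Fail

Quizzes score 43.5 < 50: minimum not met.
Weighted total:
  Presentations 70.5 × 0.42 = 29.61
  Midterm exam 58 × 0.16 = 9.28
  Quizzes 43.5 × 0.1 = 4.35
  Lab reports 66 × 0.05 = 3.3
  Essays 85.5 × 0.13 = 11.115
  Oral exam 82.5 × 0.07 = 5.775
  Discussion 99 × 0.07 = 6.93
Sum = 70.36
Because the Quizzes minimum was not met, the result is Fail.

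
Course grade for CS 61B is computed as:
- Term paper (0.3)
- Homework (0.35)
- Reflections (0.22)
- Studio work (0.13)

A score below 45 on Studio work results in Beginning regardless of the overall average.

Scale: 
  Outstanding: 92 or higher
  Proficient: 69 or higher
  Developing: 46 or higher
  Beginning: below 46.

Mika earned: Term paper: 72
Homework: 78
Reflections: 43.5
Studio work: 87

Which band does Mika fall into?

Studio work score 87 ≥ 45: minimum met.
Weighted total:
  Term paper 72 × 0.3 = 21.6
  Homework 78 × 0.35 = 27.3
  Reflections 43.5 × 0.22 = 9.57
  Studio work 87 × 0.13 = 11.31
Sum = 69.78
69.78 is ≥ 69 and < 92 → Proficient

Proficient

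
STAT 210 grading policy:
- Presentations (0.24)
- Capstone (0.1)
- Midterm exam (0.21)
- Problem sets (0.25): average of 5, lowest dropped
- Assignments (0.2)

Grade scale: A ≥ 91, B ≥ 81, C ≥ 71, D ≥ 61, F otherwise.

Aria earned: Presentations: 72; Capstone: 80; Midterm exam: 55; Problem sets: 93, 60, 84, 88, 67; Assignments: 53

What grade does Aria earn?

Problem sets: drop 60 → average of remaining 4 = 332/4 = 83
Weighted total:
  Presentations 72 × 0.24 = 17.28
  Capstone 80 × 0.1 = 8
  Midterm exam 55 × 0.21 = 11.55
  Problem sets 83 × 0.25 = 20.75
  Assignments 53 × 0.2 = 10.6
Sum = 68.18
68.18 is ≥ 61 and < 71 → D

D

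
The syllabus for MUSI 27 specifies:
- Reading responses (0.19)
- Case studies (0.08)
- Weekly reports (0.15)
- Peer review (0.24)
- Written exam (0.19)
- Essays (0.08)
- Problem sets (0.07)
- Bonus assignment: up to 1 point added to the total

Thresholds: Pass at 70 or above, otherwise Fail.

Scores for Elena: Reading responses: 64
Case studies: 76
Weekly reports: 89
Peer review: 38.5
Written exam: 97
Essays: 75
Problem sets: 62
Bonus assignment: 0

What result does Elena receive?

Weighted total:
  Reading responses 64 × 0.19 = 12.16
  Case studies 76 × 0.08 = 6.08
  Weekly reports 89 × 0.15 = 13.35
  Peer review 38.5 × 0.24 = 9.24
  Written exam 97 × 0.19 = 18.43
  Essays 75 × 0.08 = 6
  Problem sets 62 × 0.07 = 4.34
Sum = 69.6
Bonus assignment: 69.6 + 0 = 69.6
69.6 < 70 → Fail

Fail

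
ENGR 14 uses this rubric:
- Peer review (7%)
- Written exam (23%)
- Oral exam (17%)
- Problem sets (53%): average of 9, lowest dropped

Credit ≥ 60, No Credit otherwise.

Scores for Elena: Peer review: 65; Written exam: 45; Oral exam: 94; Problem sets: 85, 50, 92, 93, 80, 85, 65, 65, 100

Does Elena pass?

Problem sets: drop 50 → average of remaining 8 = 665/8 = 83.125
Weighted total:
  Peer review 65 × 0.07 = 4.55
  Written exam 45 × 0.23 = 10.35
  Oral exam 94 × 0.17 = 15.98
  Problem sets 83.125 × 0.53 = 44.05625
Sum = 74.93625
74.93625 ≥ 60 → Credit

Credit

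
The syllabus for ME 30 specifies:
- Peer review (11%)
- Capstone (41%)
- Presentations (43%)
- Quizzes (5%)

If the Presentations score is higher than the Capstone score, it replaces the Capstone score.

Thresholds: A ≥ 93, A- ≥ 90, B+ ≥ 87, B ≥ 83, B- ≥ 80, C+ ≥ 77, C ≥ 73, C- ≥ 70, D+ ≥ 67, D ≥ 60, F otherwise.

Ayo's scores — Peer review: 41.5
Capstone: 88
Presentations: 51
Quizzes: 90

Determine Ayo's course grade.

Presentations (51) ≤ Capstone (88), so Capstone stays at 88.
Weighted total:
  Peer review 41.5 × 0.11 = 4.565
  Capstone 88 × 0.41 = 36.08
  Presentations 51 × 0.43 = 21.93
  Quizzes 90 × 0.05 = 4.5
Sum = 67.075
67.075 is ≥ 67 and < 70 → D+

D+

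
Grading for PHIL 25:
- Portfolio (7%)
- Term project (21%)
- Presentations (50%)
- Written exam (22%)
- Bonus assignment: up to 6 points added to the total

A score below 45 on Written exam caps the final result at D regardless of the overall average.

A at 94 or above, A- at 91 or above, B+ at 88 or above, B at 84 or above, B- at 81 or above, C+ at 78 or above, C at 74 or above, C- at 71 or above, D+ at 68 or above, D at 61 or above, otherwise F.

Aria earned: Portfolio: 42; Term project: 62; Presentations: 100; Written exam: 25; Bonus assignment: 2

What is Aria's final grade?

D

Written exam score 25 < 45: minimum not met.
Weighted total:
  Portfolio 42 × 0.07 = 2.94
  Term project 62 × 0.21 = 13.02
  Presentations 100 × 0.5 = 50
  Written exam 25 × 0.22 = 5.5
Sum = 71.46
Bonus assignment: 71.46 + 2 = 73.46
73.46 would be C-; cap at D applies → D.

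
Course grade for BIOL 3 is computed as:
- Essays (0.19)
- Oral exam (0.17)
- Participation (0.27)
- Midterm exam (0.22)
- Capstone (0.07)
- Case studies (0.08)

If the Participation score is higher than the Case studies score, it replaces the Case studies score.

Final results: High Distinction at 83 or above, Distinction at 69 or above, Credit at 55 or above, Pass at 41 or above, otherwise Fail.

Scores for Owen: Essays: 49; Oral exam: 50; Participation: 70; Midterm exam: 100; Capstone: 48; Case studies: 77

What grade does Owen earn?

Participation (70) ≤ Case studies (77), so Case studies stays at 77.
Weighted total:
  Essays 49 × 0.19 = 9.31
  Oral exam 50 × 0.17 = 8.5
  Participation 70 × 0.27 = 18.9
  Midterm exam 100 × 0.22 = 22
  Capstone 48 × 0.07 = 3.36
  Case studies 77 × 0.08 = 6.16
Sum = 68.23
68.23 is ≥ 55 and < 69 → Credit

Credit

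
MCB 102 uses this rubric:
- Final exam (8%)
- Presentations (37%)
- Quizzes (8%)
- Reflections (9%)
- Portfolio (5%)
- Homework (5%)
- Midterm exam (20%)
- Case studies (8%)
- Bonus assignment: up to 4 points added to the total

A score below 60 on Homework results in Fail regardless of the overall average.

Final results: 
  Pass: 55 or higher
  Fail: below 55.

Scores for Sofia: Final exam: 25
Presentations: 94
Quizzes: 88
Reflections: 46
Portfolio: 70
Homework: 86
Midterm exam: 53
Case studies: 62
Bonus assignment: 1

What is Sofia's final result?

Pass

Homework score 86 ≥ 60: minimum met.
Weighted total:
  Final exam 25 × 0.08 = 2
  Presentations 94 × 0.37 = 34.78
  Quizzes 88 × 0.08 = 7.04
  Reflections 46 × 0.09 = 4.14
  Portfolio 70 × 0.05 = 3.5
  Homework 86 × 0.05 = 4.3
  Midterm exam 53 × 0.2 = 10.6
  Case studies 62 × 0.08 = 4.96
Sum = 71.32
Bonus assignment: 71.32 + 1 = 72.32
72.32 ≥ 55 → Pass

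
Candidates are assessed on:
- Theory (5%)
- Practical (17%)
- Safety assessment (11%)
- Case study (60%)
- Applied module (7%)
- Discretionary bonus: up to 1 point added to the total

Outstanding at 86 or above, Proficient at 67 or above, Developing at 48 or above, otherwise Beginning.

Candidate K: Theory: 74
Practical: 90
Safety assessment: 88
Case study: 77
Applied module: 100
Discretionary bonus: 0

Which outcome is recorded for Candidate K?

Weighted total:
  Theory 74 × 0.05 = 3.7
  Practical 90 × 0.17 = 15.3
  Safety assessment 88 × 0.11 = 9.68
  Case study 77 × 0.6 = 46.2
  Applied module 100 × 0.07 = 7
Sum = 81.88
Discretionary bonus: 81.88 + 0 = 81.88
81.88 is ≥ 67 and < 86 → Proficient

Proficient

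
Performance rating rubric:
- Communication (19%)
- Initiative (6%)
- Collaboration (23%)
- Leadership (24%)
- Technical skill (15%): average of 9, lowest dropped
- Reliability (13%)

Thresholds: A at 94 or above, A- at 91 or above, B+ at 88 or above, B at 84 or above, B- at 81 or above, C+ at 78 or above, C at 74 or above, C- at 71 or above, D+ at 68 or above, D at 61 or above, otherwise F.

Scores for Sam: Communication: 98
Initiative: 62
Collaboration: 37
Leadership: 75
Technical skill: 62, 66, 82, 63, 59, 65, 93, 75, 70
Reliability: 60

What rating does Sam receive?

Technical skill: drop 59 → average of remaining 8 = 576/8 = 72
Weighted total:
  Communication 98 × 0.19 = 18.62
  Initiative 62 × 0.06 = 3.72
  Collaboration 37 × 0.23 = 8.51
  Leadership 75 × 0.24 = 18
  Technical skill 72 × 0.15 = 10.8
  Reliability 60 × 0.13 = 7.8
Sum = 67.45
67.45 is ≥ 61 and < 68 → D

D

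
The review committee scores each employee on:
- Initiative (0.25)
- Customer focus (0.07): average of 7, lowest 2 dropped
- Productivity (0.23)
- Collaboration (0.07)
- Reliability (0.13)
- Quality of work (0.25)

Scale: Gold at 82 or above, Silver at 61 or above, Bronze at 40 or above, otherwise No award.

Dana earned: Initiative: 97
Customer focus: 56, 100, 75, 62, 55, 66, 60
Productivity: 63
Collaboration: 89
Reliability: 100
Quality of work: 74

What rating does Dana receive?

Customer focus: drop 55, 56 → average of remaining 5 = 363/5 = 72.6
Weighted total:
  Initiative 97 × 0.25 = 24.25
  Customer focus 72.6 × 0.07 = 5.082
  Productivity 63 × 0.23 = 14.49
  Collaboration 89 × 0.07 = 6.23
  Reliability 100 × 0.13 = 13
  Quality of work 74 × 0.25 = 18.5
Sum = 81.552
81.552 is ≥ 61 and < 82 → Silver

Silver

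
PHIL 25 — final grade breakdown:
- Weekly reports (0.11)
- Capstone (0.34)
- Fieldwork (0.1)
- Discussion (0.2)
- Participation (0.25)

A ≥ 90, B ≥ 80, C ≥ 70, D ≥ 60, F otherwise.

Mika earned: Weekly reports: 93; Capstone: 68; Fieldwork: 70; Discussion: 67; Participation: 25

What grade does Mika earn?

Weighted total:
  Weekly reports 93 × 0.11 = 10.23
  Capstone 68 × 0.34 = 23.12
  Fieldwork 70 × 0.1 = 7
  Discussion 67 × 0.2 = 13.4
  Participation 25 × 0.25 = 6.25
Sum = 60
60 is ≥ 60 and < 70 → D

D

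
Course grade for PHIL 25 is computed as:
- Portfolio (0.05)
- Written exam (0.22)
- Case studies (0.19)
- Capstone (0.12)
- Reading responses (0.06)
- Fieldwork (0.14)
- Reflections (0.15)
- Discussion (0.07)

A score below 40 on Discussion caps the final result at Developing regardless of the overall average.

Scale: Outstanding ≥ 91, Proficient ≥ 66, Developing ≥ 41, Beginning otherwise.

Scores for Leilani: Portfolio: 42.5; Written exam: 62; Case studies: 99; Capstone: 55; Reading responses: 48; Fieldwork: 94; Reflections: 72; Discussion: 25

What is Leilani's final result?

Discussion score 25 < 40: minimum not met.
Weighted total:
  Portfolio 42.5 × 0.05 = 2.125
  Written exam 62 × 0.22 = 13.64
  Case studies 99 × 0.19 = 18.81
  Capstone 55 × 0.12 = 6.6
  Reading responses 48 × 0.06 = 2.88
  Fieldwork 94 × 0.14 = 13.16
  Reflections 72 × 0.15 = 10.8
  Discussion 25 × 0.07 = 1.75
Sum = 69.765
69.765 would be Proficient; cap at Developing applies → Developing.

Developing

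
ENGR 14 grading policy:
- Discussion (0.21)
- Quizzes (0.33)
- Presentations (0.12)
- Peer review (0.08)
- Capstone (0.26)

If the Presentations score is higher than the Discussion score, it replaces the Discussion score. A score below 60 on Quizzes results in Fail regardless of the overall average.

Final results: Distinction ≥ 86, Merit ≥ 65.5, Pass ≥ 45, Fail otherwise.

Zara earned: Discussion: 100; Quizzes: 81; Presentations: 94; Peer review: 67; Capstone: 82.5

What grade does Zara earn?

Presentations (94) ≤ Discussion (100), so Discussion stays at 100.
Quizzes score 81 ≥ 60: minimum met.
Weighted total:
  Discussion 100 × 0.21 = 21
  Quizzes 81 × 0.33 = 26.73
  Presentations 94 × 0.12 = 11.28
  Peer review 67 × 0.08 = 5.36
  Capstone 82.5 × 0.26 = 21.45
Sum = 85.82
85.82 is ≥ 65.5 and < 86 → Merit

Merit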